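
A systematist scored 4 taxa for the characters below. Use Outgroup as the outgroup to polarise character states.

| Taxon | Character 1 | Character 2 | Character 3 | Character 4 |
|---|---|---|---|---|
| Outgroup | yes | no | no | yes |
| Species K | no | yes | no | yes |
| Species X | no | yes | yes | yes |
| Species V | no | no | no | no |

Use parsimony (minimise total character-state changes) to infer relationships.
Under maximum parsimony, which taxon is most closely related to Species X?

Character polarity is set by the outgroup: the derived state is whichever differs from the outgroup's state, so for Character 1, Character 4 the derived state is 'no', and for the remaining characters it is 'yes'.
All ingroup taxa share the derived state 'no' for Character 1; it defines the ingroup but does not resolve relationships within it.
Only Species K and Species X show the derived state 'yes' for Character 2, supporting them as a clade.
Character 3: derived state 'yes' in Species X only — an autapomorphy, so it tells us nothing about relationships among taxa.
Character 4: derived state 'no' in Species V only — an autapomorphy, so it tells us nothing about relationships among taxa.
Most parsimonious ingroup topology: ((Species K,Species X),Species V).
Species X and Species K form a cherry on this tree, so they are sister taxa.

Species K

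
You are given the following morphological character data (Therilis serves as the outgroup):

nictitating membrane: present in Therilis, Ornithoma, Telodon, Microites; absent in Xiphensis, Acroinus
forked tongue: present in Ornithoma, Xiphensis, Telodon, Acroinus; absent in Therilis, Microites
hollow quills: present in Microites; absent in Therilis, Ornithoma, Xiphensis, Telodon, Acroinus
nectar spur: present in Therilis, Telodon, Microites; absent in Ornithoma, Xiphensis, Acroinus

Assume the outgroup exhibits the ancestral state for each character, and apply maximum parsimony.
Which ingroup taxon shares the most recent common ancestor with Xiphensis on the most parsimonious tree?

Character polarity is set by the outgroup: the derived state is whichever differs from the outgroup's state, so for nictitating membrane, nectar spur the derived state is 'absent', and for the remaining characters it is 'present'.
Only Acroinus and Xiphensis show the derived state 'absent' for nictitating membrane, supporting them as a clade.
forked tongue: derived state 'present' in Acroinus, Ornithoma, Telodon, and Xiphensis only — synapomorphy for {Acroinus, Ornithoma, Telodon, Xiphensis}.
hollow quills: derived state 'present' in Microites only — an autapomorphy, so it tells us nothing about relationships among taxa.
Only Acroinus, Ornithoma, and Xiphensis show the derived state 'absent' for nectar spur, supporting them as a clade.
Most parsimonious ingroup topology: (((Ornithoma,(Xiphensis,Acroinus)),Telodon),Microites).
Xiphensis and Acroinus form a cherry on this tree, so they are sister taxa.

Acroinus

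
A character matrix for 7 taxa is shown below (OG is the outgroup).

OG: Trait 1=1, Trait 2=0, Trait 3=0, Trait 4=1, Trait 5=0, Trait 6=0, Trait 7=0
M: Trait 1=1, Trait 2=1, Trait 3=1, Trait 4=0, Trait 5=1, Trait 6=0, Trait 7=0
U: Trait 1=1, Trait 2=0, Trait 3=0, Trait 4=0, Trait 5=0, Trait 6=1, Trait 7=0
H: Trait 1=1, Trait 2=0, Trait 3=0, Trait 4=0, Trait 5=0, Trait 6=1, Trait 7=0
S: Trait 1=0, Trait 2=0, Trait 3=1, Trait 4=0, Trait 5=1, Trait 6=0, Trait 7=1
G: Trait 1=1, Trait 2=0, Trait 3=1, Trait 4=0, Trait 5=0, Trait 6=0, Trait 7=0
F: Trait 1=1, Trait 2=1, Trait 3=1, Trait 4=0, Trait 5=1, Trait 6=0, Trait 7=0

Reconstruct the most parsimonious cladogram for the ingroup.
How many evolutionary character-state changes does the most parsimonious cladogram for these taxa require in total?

7

Character polarity is set by the outgroup: the derived state is whichever differs from the outgroup's state, so for Trait 1, Trait 4 the derived state is '0', and for the remaining characters it is '1'.
Trait 1: derived state '0' in S only — an autapomorphy, so it tells us nothing about relationships among taxa.
Trait 2 (derived state '1') is shared by F and M — a synapomorphy uniting that clade.
Only F, G, M, and S show the derived state '1' for Trait 3, supporting them as a clade.
All ingroup taxa share the derived state '0' for Trait 4; it defines the ingroup but does not resolve relationships within it.
Trait 5 (derived state '1') is shared by F, M, and S — a synapomorphy uniting that clade.
Only H and U show the derived state '1' for Trait 6, supporting them as a clade.
Trait 7 (derived state '1') is unique to S (autapomorphy; uninformative for grouping).
Most parsimonious ingroup topology: ((((M,F),S),G),(U,H)).
Changes per character on this tree: Trait 1: 1; Trait 2: 1; Trait 3: 1; Trait 4: 1; Trait 5: 1; Trait 6: 1; Trait 7: 1.
Total = 7.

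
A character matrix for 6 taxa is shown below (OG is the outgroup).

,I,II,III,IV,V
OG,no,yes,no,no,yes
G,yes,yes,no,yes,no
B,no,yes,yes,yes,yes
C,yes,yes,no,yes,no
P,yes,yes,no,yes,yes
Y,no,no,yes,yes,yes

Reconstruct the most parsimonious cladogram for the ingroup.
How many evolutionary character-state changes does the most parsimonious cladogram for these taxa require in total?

Character polarity is set by the outgroup: the derived state is whichever differs from the outgroup's state, so for II, V the derived state is 'no', and for the remaining characters it is 'yes'.
I (derived state 'yes') is shared by C, G, and P — a synapomorphy uniting that clade.
II (derived state 'no') is unique to Y (autapomorphy; uninformative for grouping).
III (derived state 'yes') is shared by B and Y — a synapomorphy uniting that clade.
IV (derived state 'yes') is shared by all ingroup taxa — unites the whole ingroup.
V (derived state 'no') is shared by C and G — a synapomorphy uniting that clade.
Most parsimonious ingroup topology: (((G,C),P),(B,Y)).
Changes per character on this tree: I: 1; II: 1; III: 1; IV: 1; V: 1.
Total = 5.

5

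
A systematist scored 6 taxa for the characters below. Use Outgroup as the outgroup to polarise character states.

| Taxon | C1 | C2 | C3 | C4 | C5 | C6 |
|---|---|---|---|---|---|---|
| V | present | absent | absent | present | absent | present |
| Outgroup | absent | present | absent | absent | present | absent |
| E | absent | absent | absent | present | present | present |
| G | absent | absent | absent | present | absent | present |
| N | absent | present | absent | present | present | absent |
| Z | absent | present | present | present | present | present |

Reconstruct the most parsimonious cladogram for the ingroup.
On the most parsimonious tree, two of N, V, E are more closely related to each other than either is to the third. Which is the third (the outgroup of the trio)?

Character polarity is set by the outgroup: the derived state is whichever differs from the outgroup's state, so for C2, C5 the derived state is 'absent', and for the remaining characters it is 'present'.
C1: derived state 'present' in V only — an autapomorphy, so it tells us nothing about relationships among taxa.
C2 (derived state 'absent') is shared by E, G, and V — a synapomorphy uniting that clade.
C3: derived state 'present' in Z only — an autapomorphy, so it tells us nothing about relationships among taxa.
C4 (derived state 'present') is shared by all ingroup taxa — unites the whole ingroup.
Only G and V show the derived state 'absent' for C5, supporting them as a clade.
Only E, G, V, and Z show the derived state 'present' for C6, supporting them as a clade.
Most parsimonious ingroup topology: ((((G,V),E),Z),N).
V and E share a more recent common ancestor with each other than either does with N, so N is the least closely related of the three.

N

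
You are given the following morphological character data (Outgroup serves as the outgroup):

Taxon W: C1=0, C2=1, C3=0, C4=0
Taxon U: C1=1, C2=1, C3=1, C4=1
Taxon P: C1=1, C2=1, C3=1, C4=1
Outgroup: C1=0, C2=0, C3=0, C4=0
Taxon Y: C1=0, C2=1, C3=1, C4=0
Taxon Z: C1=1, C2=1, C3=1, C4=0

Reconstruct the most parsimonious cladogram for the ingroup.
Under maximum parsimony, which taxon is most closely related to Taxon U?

Taxon P

The outgroup has state '0' for every character, so '1' is the derived state throughout.
C1 (derived state '1') is shared by Taxon P, Taxon U, and Taxon Z — a synapomorphy uniting that clade.
All ingroup taxa share the derived state '1' for C2; it defines the ingroup but does not resolve relationships within it.
C3: derived state '1' in Taxon P, Taxon U, Taxon Y, and Taxon Z only — synapomorphy for {Taxon P, Taxon U, Taxon Y, Taxon Z}.
Only Taxon P and Taxon U show the derived state '1' for C4, supporting them as a clade.
Most parsimonious ingroup topology: ((((Taxon U,Taxon P),Taxon Z),Taxon Y),Taxon W).
Taxon U and Taxon P form a cherry on this tree, so they are sister taxa.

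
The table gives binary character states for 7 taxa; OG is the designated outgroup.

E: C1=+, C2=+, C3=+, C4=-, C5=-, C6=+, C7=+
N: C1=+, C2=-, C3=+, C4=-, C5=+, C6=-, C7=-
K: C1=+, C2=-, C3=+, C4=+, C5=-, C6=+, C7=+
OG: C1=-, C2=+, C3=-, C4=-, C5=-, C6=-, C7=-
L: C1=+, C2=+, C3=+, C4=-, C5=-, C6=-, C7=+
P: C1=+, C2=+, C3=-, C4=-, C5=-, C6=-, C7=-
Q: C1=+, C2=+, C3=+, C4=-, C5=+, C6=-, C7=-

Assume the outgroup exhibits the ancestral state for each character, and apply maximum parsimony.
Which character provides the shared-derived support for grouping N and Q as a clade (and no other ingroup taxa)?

C5

Character polarity is set by the outgroup: the derived state is whichever differs from the outgroup's state, so for C2 the derived state is '-', and for the remaining characters it is '+'.
All ingroup taxa share the derived state '+' for C1; it defines the ingroup but does not resolve relationships within it.
C2 (state '-') occurs in K and N but conflicts with the nesting implied by the other characters — most parsimoniously interpreted as homoplasy.
Only E, K, L, N, and Q show the derived state '+' for C3, supporting them as a clade.
C4: derived state '+' in K only — an autapomorphy, so it tells us nothing about relationships among taxa.
C5 (derived state '+') is shared by N and Q — a synapomorphy uniting that clade.
Only E and K show the derived state '+' for C6, supporting them as a clade.
C7: derived state '+' in E, K, and L only — synapomorphy for {E, K, L}.
Most parsimonious ingroup topology: ((((K,E),L),(Q,N)),P).
The clade {N, Q} is supported by C5: its derived state '+' occurs in exactly those taxa and in no other taxon (including the outgroup).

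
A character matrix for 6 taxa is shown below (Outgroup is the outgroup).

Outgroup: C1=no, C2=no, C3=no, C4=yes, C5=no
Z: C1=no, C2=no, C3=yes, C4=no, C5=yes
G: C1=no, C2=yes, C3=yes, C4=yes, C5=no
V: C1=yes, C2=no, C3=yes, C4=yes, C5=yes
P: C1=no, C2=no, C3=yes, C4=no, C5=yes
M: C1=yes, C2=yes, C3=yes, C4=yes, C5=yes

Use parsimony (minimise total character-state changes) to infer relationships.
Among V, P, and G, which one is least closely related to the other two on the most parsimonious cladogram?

G

Character polarity is set by the outgroup: the derived state is whichever differs from the outgroup's state, so for C4 the derived state is 'no', and for the remaining characters it is 'yes'.
C1 (derived state 'yes') is shared by M and V — a synapomorphy uniting that clade.
C2 groups G and M, which is incompatible with the clades supported by the remaining characters; treating it as convergent (homoplasy) costs fewer steps than any alternative tree.
C3 (derived state 'yes') is shared by all ingroup taxa — unites the whole ingroup.
C4 (derived state 'no') is shared by P and Z — a synapomorphy uniting that clade.
C5 (derived state 'yes') is shared by M, P, V, and Z — a synapomorphy uniting that clade.
Most parsimonious ingroup topology: (((Z,P),(V,M)),G).
V and P share a more recent common ancestor with each other than either does with G, so G is the least closely related of the three.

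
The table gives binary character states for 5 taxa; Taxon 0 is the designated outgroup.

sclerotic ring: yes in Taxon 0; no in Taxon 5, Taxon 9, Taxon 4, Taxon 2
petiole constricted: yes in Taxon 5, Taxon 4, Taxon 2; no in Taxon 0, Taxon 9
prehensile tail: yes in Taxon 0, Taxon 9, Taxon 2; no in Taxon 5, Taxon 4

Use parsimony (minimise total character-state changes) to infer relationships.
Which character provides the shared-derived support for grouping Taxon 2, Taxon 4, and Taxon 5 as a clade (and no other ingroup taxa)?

Character polarity is set by the outgroup: the derived state is whichever differs from the outgroup's state, so for sclerotic ring, prehensile tail the derived state is 'no', and for the remaining characters it is 'yes'.
All ingroup taxa share the derived state 'no' for sclerotic ring; it defines the ingroup but does not resolve relationships within it.
petiole constricted (derived state 'yes') is shared by Taxon 2, Taxon 4, and Taxon 5 — a synapomorphy uniting that clade.
prehensile tail (derived state 'no') is shared by Taxon 4 and Taxon 5 — a synapomorphy uniting that clade.
Most parsimonious ingroup topology: (((Taxon 5,Taxon 4),Taxon 2),Taxon 9).
The clade {Taxon 2, Taxon 4, Taxon 5} is supported by petiole constricted: its derived state 'yes' occurs in exactly those taxa and in no other taxon (including the outgroup).

petiole constricted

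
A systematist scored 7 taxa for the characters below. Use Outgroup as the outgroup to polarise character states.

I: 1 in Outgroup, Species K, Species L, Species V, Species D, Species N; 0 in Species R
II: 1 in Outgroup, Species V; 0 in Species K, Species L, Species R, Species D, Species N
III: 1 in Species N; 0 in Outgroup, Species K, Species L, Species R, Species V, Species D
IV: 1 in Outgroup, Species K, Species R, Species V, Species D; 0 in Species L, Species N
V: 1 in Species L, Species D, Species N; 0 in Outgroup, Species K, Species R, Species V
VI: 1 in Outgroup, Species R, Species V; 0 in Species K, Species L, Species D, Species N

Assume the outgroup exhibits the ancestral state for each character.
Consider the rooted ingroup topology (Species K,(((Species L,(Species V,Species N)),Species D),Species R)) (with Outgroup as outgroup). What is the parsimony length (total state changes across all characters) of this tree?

Map each character onto (Species K,(((Species L,(Species V,Species N)),Species D),Species R)) (rooted by Outgroup) and count the minimum state changes it requires (Fitch parsimony):
I: 1; II: 2; III: 1; IV: 2; V: 2; VI: 3.
Total tree length = 11.

11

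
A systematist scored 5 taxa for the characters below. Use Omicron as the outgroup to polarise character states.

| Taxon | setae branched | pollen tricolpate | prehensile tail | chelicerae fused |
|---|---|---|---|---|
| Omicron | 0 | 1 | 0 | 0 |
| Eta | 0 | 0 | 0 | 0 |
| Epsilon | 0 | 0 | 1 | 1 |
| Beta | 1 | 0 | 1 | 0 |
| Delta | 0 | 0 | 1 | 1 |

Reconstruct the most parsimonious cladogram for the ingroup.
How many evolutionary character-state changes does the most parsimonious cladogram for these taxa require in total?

Character polarity is set by the outgroup: the derived state is whichever differs from the outgroup's state, so for pollen tricolpate the derived state is '0', and for the remaining characters it is '1'.
setae branched: derived state '1' in Beta only — an autapomorphy, so it tells us nothing about relationships among taxa.
All ingroup taxa share the derived state '0' for pollen tricolpate; it defines the ingroup but does not resolve relationships within it.
prehensile tail: derived state '1' in Beta, Delta, and Epsilon only — synapomorphy for {Beta, Delta, Epsilon}.
chelicerae fused (derived state '1') is shared by Delta and Epsilon — a synapomorphy uniting that clade.
Most parsimonious ingroup topology: (Eta,((Epsilon,Delta),Beta)).
Changes per character on this tree: setae branched: 1; pollen tricolpate: 1; prehensile tail: 1; chelicerae fused: 1.
Total = 4.

4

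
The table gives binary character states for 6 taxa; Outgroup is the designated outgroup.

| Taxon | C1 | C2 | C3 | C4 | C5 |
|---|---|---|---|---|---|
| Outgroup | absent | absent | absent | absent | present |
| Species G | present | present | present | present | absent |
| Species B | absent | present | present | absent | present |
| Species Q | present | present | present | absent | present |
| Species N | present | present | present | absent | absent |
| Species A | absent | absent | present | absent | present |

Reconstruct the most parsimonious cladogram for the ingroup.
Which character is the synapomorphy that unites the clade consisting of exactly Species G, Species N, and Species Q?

C1

Character polarity is set by the outgroup: the derived state is whichever differs from the outgroup's state, so for C5 the derived state is 'absent', and for the remaining characters it is 'present'.
Only Species G, Species N, and Species Q show the derived state 'present' for C1, supporting them as a clade.
C2 (derived state 'present') is shared by Species B, Species G, Species N, and Species Q — a synapomorphy uniting that clade.
C3 (derived state 'present') is shared by all ingroup taxa — unites the whole ingroup.
C4: derived state 'present' in Species G only — an autapomorphy, so it tells us nothing about relationships among taxa.
Only Species G and Species N show the derived state 'absent' for C5, supporting them as a clade.
Most parsimonious ingroup topology: ((((Species G,Species N),Species Q),Species B),Species A).
The clade {Species G, Species N, Species Q} is supported by C1: its derived state 'present' occurs in exactly those taxa and in no other taxon (including the outgroup).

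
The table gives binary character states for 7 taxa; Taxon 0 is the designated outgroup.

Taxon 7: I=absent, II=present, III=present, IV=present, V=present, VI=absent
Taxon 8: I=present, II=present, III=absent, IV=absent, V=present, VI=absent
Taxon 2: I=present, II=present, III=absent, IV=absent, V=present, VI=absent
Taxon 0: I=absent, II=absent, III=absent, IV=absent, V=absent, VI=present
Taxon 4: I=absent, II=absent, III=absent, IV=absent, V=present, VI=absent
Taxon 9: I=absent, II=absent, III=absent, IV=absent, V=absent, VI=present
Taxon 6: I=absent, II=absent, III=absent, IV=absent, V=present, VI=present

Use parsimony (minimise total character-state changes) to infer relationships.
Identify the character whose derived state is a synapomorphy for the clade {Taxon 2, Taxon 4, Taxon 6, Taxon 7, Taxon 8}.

V

Character polarity is set by the outgroup: the derived state is whichever differs from the outgroup's state, so for VI the derived state is 'absent', and for the remaining characters it is 'present'.
I: derived state 'present' in Taxon 2 and Taxon 8 only — synapomorphy for {Taxon 2, Taxon 8}.
II (derived state 'present') is shared by Taxon 2, Taxon 7, and Taxon 8 — a synapomorphy uniting that clade.
III (derived state 'present') is unique to Taxon 7 (autapomorphy; uninformative for grouping).
IV (derived state 'present') is unique to Taxon 7 (autapomorphy; uninformative for grouping).
V (derived state 'present') is shared by Taxon 2, Taxon 4, Taxon 6, Taxon 7, and Taxon 8 — a synapomorphy uniting that clade.
VI (derived state 'absent') is shared by Taxon 2, Taxon 4, Taxon 7, and Taxon 8 — a synapomorphy uniting that clade.
Most parsimonious ingroup topology: ((Taxon 6,(Taxon 4,((Taxon 2,Taxon 8),Taxon 7))),Taxon 9).
The clade {Taxon 2, Taxon 4, Taxon 6, Taxon 7, Taxon 8} is supported by V: its derived state 'present' occurs in exactly those taxa and in no other taxon (including the outgroup).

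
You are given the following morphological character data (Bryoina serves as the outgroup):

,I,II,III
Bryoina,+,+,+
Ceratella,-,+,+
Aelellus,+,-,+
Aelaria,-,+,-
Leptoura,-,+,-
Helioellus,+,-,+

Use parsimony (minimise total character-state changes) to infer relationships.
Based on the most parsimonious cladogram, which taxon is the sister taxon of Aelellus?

Helioellus

The outgroup has state '+' for every character, so '-' is the derived state throughout.
Only Aelaria, Ceratella, and Leptoura show the derived state '-' for I, supporting them as a clade.
Only Aelellus and Helioellus show the derived state '-' for II, supporting them as a clade.
Only Aelaria and Leptoura show the derived state '-' for III, supporting them as a clade.
Most parsimonious ingroup topology: ((Ceratella,(Aelaria,Leptoura)),(Aelellus,Helioellus)).
Aelellus and Helioellus form a cherry on this tree, so they are sister taxa.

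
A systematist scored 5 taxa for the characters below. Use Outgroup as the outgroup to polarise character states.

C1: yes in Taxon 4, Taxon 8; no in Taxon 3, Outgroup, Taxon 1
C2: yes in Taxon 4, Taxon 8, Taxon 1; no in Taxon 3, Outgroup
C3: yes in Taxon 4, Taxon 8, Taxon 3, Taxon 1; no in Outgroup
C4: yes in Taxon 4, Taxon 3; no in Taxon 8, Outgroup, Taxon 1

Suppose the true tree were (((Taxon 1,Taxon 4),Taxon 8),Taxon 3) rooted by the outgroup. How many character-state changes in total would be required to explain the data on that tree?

6

Map each character onto (((Taxon 1,Taxon 4),Taxon 8),Taxon 3) (rooted by Outgroup) and count the minimum state changes it requires (Fitch parsimony):
C1: 2; C2: 1; C3: 1; C4: 2.
Total tree length = 6.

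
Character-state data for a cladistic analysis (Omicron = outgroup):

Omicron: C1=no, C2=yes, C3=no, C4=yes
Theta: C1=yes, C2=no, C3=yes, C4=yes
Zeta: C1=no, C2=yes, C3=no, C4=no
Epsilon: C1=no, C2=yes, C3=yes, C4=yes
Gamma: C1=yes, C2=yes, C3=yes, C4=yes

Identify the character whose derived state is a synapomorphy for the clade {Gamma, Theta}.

Character polarity is set by the outgroup: the derived state is whichever differs from the outgroup's state, so for C2, C4 the derived state is 'no', and for the remaining characters it is 'yes'.
Only Gamma and Theta show the derived state 'yes' for C1, supporting them as a clade.
C2: derived state 'no' in Theta only — an autapomorphy, so it tells us nothing about relationships among taxa.
C3: derived state 'yes' in Epsilon, Gamma, and Theta only — synapomorphy for {Epsilon, Gamma, Theta}.
C4 (derived state 'no') is unique to Zeta (autapomorphy; uninformative for grouping).
Most parsimonious ingroup topology: (((Theta,Gamma),Epsilon),Zeta).
The clade {Gamma, Theta} is supported by C1: its derived state 'yes' occurs in exactly those taxa and in no other taxon (including the outgroup).

C1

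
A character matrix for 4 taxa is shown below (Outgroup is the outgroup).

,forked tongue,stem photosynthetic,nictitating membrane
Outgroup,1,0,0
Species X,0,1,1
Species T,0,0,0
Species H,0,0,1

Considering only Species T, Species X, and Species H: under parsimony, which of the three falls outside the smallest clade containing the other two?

Species T

Character polarity is set by the outgroup: the derived state is whichever differs from the outgroup's state, so for forked tongue the derived state is '0', and for the remaining characters it is '1'.
forked tongue (derived state '0') is shared by all ingroup taxa — unites the whole ingroup.
stem photosynthetic: derived state '1' in Species X only — an autapomorphy, so it tells us nothing about relationships among taxa.
Only Species H and Species X show the derived state '1' for nictitating membrane, supporting them as a clade.
Most parsimonious ingroup topology: ((Species X,Species H),Species T).
Species X and Species H share a more recent common ancestor with each other than either does with Species T, so Species T is the least closely related of the three.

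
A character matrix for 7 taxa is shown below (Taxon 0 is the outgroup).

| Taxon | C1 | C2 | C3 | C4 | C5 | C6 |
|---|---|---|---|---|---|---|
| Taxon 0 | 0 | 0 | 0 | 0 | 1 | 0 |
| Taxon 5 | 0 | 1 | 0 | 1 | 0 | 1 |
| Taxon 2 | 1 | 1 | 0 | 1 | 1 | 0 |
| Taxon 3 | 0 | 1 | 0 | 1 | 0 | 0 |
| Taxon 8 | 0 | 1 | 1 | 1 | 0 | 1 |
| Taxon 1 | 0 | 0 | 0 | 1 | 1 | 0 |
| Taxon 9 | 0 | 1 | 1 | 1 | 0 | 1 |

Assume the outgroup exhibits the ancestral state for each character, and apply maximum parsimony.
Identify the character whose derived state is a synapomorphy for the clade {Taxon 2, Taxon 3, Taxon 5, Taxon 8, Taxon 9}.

Character polarity is set by the outgroup: the derived state is whichever differs from the outgroup's state, so for C5 the derived state is '0', and for the remaining characters it is '1'.
C1: derived state '1' in Taxon 2 only — an autapomorphy, so it tells us nothing about relationships among taxa.
C2: derived state '1' in Taxon 2, Taxon 3, Taxon 5, Taxon 8, and Taxon 9 only — synapomorphy for {Taxon 2, Taxon 3, Taxon 5, Taxon 8, Taxon 9}.
Only Taxon 8 and Taxon 9 show the derived state '1' for C3, supporting them as a clade.
All ingroup taxa share the derived state '1' for C4; it defines the ingroup but does not resolve relationships within it.
C5 (derived state '0') is shared by Taxon 3, Taxon 5, Taxon 8, and Taxon 9 — a synapomorphy uniting that clade.
Only Taxon 5, Taxon 8, and Taxon 9 show the derived state '1' for C6, supporting them as a clade.
Most parsimonious ingroup topology: ((((Taxon 5,(Taxon 8,Taxon 9)),Taxon 3),Taxon 2),Taxon 1).
The clade {Taxon 2, Taxon 3, Taxon 5, Taxon 8, Taxon 9} is supported by C2: its derived state '1' occurs in exactly those taxa and in no other taxon (including the outgroup).

C2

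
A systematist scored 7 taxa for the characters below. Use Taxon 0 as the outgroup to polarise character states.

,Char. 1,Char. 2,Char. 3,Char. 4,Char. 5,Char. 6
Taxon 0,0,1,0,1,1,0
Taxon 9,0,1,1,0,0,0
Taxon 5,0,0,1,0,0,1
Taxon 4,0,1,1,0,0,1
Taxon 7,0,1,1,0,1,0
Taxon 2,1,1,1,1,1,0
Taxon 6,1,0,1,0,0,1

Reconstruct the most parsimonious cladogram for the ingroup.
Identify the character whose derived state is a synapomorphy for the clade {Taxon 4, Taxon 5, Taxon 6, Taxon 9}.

Character polarity is set by the outgroup: the derived state is whichever differs from the outgroup's state, so for Char. 2, Char. 4, Char. 5 the derived state is '0', and for the remaining characters it is '1'.
Char. 1 groups Taxon 2 and Taxon 6, which is incompatible with the clades supported by the remaining characters; treating it as convergent (homoplasy) costs fewer steps than any alternative tree.
Only Taxon 5 and Taxon 6 show the derived state '0' for Char. 2, supporting them as a clade.
Char. 3 (derived state '1') is shared by all ingroup taxa — unites the whole ingroup.
Only Taxon 4, Taxon 5, Taxon 6, Taxon 7, and Taxon 9 show the derived state '0' for Char. 4, supporting them as a clade.
Char. 5: derived state '0' in Taxon 4, Taxon 5, Taxon 6, and Taxon 9 only — synapomorphy for {Taxon 4, Taxon 5, Taxon 6, Taxon 9}.
Char. 6 (derived state '1') is shared by Taxon 4, Taxon 5, and Taxon 6 — a synapomorphy uniting that clade.
Most parsimonious ingroup topology: (((Taxon 9,((Taxon 5,Taxon 6),Taxon 4)),Taxon 7),Taxon 2).
The clade {Taxon 4, Taxon 5, Taxon 6, Taxon 9} is supported by Char. 5: its derived state '0' occurs in exactly those taxa and in no other taxon (including the outgroup).

Char. 5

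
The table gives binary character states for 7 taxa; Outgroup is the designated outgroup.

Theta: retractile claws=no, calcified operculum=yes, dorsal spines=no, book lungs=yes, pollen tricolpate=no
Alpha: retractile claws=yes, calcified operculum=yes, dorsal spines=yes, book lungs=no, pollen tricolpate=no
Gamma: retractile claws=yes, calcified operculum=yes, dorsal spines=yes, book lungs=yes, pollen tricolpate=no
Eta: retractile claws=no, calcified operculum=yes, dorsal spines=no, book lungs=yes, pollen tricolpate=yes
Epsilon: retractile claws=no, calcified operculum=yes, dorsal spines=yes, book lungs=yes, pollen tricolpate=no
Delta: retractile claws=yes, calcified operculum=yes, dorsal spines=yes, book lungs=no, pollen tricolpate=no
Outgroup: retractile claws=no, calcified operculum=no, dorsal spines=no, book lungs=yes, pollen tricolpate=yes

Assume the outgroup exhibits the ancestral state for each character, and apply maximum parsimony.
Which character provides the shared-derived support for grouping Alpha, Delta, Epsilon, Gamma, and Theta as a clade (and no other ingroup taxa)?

Character polarity is set by the outgroup: the derived state is whichever differs from the outgroup's state, so for book lungs, pollen tricolpate the derived state is 'no', and for the remaining characters it is 'yes'.
Only Alpha, Delta, and Gamma show the derived state 'yes' for retractile claws, supporting them as a clade.
calcified operculum (derived state 'yes') is shared by all ingroup taxa — unites the whole ingroup.
dorsal spines (derived state 'yes') is shared by Alpha, Delta, Epsilon, and Gamma — a synapomorphy uniting that clade.
Only Alpha and Delta show the derived state 'no' for book lungs, supporting them as a clade.
pollen tricolpate (derived state 'no') is shared by Alpha, Delta, Epsilon, Gamma, and Theta — a synapomorphy uniting that clade.
Most parsimonious ingroup topology: (((Epsilon,((Delta,Alpha),Gamma)),Theta),Eta).
The clade {Alpha, Delta, Epsilon, Gamma, Theta} is supported by pollen tricolpate: its derived state 'no' occurs in exactly those taxa and in no other taxon (including the outgroup).

pollen tricolpate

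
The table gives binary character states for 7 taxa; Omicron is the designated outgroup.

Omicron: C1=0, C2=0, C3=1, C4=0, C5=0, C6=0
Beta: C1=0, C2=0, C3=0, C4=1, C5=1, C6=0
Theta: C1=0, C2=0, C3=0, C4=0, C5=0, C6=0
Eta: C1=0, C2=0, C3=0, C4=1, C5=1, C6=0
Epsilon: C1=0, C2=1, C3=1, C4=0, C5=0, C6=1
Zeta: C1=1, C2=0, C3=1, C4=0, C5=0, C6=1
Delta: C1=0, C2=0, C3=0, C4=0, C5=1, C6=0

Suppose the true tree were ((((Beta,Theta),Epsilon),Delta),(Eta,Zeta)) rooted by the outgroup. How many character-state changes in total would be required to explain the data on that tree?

12

Map each character onto ((((Beta,Theta),Epsilon),Delta),(Eta,Zeta)) (rooted by Omicron) and count the minimum state changes it requires (Fitch parsimony):
C1: 1; C2: 1; C3: 3; C4: 2; C5: 3; C6: 2.
Total tree length = 12.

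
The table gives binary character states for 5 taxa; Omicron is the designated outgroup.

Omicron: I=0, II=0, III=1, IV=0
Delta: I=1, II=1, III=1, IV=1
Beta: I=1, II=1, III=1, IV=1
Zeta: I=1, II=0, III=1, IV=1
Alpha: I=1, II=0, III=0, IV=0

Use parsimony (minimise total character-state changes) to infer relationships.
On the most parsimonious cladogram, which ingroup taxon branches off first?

Character polarity is set by the outgroup: the derived state is whichever differs from the outgroup's state, so for III the derived state is '0', and for the remaining characters it is '1'.
All ingroup taxa share the derived state '1' for I; it defines the ingroup but does not resolve relationships within it.
Only Beta and Delta show the derived state '1' for II, supporting them as a clade.
III: derived state '0' in Alpha only — an autapomorphy, so it tells us nothing about relationships among taxa.
IV (derived state '1') is shared by Beta, Delta, and Zeta — a synapomorphy uniting that clade.
Most parsimonious ingroup topology: (((Delta,Beta),Zeta),Alpha).
Alpha is sister to the clade containing all other ingroup taxa, so it is the earliest-diverging (most basal) ingroup lineage.

Alpha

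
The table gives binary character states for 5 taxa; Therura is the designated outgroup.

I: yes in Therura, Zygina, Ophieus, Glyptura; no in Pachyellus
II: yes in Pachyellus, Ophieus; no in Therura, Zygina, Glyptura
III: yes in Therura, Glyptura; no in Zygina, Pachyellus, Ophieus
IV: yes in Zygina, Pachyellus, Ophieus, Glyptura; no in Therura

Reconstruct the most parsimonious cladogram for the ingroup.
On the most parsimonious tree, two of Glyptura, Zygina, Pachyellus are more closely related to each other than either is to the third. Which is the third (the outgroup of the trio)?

Glyptura

Character polarity is set by the outgroup: the derived state is whichever differs from the outgroup's state, so for I, III the derived state is 'no', and for the remaining characters it is 'yes'.
I (derived state 'no') is unique to Pachyellus (autapomorphy; uninformative for grouping).
Only Ophieus and Pachyellus show the derived state 'yes' for II, supporting them as a clade.
III (derived state 'no') is shared by Ophieus, Pachyellus, and Zygina — a synapomorphy uniting that clade.
All ingroup taxa share the derived state 'yes' for IV; it defines the ingroup but does not resolve relationships within it.
Most parsimonious ingroup topology: (((Pachyellus,Ophieus),Zygina),Glyptura).
Pachyellus and Zygina share a more recent common ancestor with each other than either does with Glyptura, so Glyptura is the least closely related of the three.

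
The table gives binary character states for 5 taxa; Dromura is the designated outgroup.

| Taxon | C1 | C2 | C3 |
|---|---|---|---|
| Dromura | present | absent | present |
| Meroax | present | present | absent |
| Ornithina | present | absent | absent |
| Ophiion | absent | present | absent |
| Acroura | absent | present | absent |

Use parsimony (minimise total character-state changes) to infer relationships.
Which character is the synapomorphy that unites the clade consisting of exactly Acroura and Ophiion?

Character polarity is set by the outgroup: the derived state is whichever differs from the outgroup's state, so for C1, C3 the derived state is 'absent', and for the remaining characters it is 'present'.
C1: derived state 'absent' in Acroura and Ophiion only — synapomorphy for {Acroura, Ophiion}.
C2: derived state 'present' in Acroura, Meroax, and Ophiion only — synapomorphy for {Acroura, Meroax, Ophiion}.
C3 (derived state 'absent') is shared by all ingroup taxa — unites the whole ingroup.
Most parsimonious ingroup topology: ((Meroax,(Ophiion,Acroura)),Ornithina).
The clade {Acroura, Ophiion} is supported by C1: its derived state 'absent' occurs in exactly those taxa and in no other taxon (including the outgroup).

C1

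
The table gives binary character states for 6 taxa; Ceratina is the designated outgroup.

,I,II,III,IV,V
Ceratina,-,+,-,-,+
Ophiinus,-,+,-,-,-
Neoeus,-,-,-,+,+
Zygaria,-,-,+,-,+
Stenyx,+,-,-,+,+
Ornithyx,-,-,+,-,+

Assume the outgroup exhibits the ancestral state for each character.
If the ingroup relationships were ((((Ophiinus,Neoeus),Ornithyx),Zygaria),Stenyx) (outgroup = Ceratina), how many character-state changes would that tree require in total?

8

Map each character onto ((((Ophiinus,Neoeus),Ornithyx),Zygaria),Stenyx) (rooted by Ceratina) and count the minimum state changes it requires (Fitch parsimony):
I: 1; II: 2; III: 2; IV: 2; V: 1.
Total tree length = 8.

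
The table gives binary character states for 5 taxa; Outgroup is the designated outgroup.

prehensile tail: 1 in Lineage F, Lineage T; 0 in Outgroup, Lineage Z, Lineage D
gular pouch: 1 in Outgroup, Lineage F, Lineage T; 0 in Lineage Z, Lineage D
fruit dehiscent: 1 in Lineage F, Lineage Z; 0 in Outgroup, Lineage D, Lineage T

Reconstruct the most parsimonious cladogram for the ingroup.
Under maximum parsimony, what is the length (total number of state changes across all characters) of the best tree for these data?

Character polarity is set by the outgroup: the derived state is whichever differs from the outgroup's state, so for gular pouch the derived state is '0', and for the remaining characters it is '1'.
Only Lineage F and Lineage T show the derived state '1' for prehensile tail, supporting them as a clade.
gular pouch: derived state '0' in Lineage D and Lineage Z only — synapomorphy for {Lineage D, Lineage Z}.
fruit dehiscent (state '1') occurs in Lineage F and Lineage Z but conflicts with the nesting implied by the other characters — most parsimoniously interpreted as homoplasy.
Most parsimonious ingroup topology: ((Lineage F,Lineage T),(Lineage Z,Lineage D)).
Changes per character on this tree: prehensile tail: 1; gular pouch: 1; fruit dehiscent: 2.
Total = 4.

4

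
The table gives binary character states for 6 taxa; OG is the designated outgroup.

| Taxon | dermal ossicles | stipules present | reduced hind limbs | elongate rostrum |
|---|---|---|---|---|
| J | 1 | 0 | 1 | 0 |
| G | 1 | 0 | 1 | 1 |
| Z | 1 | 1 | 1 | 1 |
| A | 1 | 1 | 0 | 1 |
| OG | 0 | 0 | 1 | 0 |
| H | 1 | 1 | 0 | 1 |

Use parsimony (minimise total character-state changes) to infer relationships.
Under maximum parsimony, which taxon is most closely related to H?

Character polarity is set by the outgroup: the derived state is whichever differs from the outgroup's state, so for reduced hind limbs the derived state is '0', and for the remaining characters it is '1'.
dermal ossicles (derived state '1') is shared by all ingroup taxa — unites the whole ingroup.
stipules present: derived state '1' in A, H, and Z only — synapomorphy for {A, H, Z}.
reduced hind limbs: derived state '0' in A and H only — synapomorphy for {A, H}.
elongate rostrum: derived state '1' in A, G, H, and Z only — synapomorphy for {A, G, H, Z}.
Most parsimonious ingroup topology: ((((H,A),Z),G),J).
H and A form a cherry on this tree, so they are sister taxa.

A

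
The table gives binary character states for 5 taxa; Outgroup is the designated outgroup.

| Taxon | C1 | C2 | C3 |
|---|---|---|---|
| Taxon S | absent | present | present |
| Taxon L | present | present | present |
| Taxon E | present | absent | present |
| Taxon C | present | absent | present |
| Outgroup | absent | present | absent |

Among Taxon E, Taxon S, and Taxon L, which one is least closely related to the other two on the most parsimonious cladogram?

Taxon S

Character polarity is set by the outgroup: the derived state is whichever differs from the outgroup's state, so for C2 the derived state is 'absent', and for the remaining characters it is 'present'.
C1: derived state 'present' in Taxon C, Taxon E, and Taxon L only — synapomorphy for {Taxon C, Taxon E, Taxon L}.
C2: derived state 'absent' in Taxon C and Taxon E only — synapomorphy for {Taxon C, Taxon E}.
C3 (derived state 'present') is shared by all ingroup taxa — unites the whole ingroup.
Most parsimonious ingroup topology: (((Taxon C,Taxon E),Taxon L),Taxon S).
Taxon E and Taxon L share a more recent common ancestor with each other than either does with Taxon S, so Taxon S is the least closely related of the three.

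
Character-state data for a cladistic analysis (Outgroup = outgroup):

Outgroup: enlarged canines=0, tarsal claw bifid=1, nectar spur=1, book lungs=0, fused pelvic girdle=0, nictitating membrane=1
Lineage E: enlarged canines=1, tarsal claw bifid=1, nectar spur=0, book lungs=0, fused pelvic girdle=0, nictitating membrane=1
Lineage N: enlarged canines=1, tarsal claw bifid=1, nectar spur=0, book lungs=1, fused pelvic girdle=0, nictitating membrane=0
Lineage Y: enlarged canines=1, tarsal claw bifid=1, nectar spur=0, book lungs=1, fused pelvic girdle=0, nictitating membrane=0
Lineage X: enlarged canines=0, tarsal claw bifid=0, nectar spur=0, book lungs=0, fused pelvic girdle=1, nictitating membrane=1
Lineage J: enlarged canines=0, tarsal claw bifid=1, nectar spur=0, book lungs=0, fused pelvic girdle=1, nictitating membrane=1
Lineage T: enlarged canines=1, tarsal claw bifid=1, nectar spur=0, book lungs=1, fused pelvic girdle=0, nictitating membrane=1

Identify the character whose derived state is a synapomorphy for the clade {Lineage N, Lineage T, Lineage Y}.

book lungs

Character polarity is set by the outgroup: the derived state is whichever differs from the outgroup's state, so for tarsal claw bifid, nectar spur, nictitating membrane the derived state is '0', and for the remaining characters it is '1'.
enlarged canines: derived state '1' in Lineage E, Lineage N, Lineage T, and Lineage Y only — synapomorphy for {Lineage E, Lineage N, Lineage T, Lineage Y}.
tarsal claw bifid (derived state '0') is unique to Lineage X (autapomorphy; uninformative for grouping).
nectar spur (derived state '0') is shared by all ingroup taxa — unites the whole ingroup.
book lungs: derived state '1' in Lineage N, Lineage T, and Lineage Y only — synapomorphy for {Lineage N, Lineage T, Lineage Y}.
fused pelvic girdle (derived state '1') is shared by Lineage J and Lineage X — a synapomorphy uniting that clade.
nictitating membrane (derived state '0') is shared by Lineage N and Lineage Y — a synapomorphy uniting that clade.
Most parsimonious ingroup topology: ((Lineage E,((Lineage N,Lineage Y),Lineage T)),(Lineage X,Lineage J)).
The clade {Lineage N, Lineage T, Lineage Y} is supported by book lungs: its derived state '1' occurs in exactly those taxa and in no other taxon (including the outgroup).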